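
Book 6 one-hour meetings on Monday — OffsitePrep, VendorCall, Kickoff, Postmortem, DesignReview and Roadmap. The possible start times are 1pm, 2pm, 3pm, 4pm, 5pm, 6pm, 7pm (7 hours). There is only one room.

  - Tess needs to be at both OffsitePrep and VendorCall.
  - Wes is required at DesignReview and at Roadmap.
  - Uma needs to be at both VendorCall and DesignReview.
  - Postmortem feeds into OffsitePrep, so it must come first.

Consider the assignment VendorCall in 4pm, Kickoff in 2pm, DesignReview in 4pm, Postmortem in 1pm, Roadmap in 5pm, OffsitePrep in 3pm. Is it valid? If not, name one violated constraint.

Wes is required at DesignReview and at Roadmap — holds.
Tess needs to be at both OffsitePrep and VendorCall — holds.
Uma needs to be at both VendorCall and DesignReview — violated.
There is only one room — violated.
Postmortem feeds into OffsitePrep, so it must come first — holds.

No — it violates: Uma needs to be at both VendorCall and DesignReview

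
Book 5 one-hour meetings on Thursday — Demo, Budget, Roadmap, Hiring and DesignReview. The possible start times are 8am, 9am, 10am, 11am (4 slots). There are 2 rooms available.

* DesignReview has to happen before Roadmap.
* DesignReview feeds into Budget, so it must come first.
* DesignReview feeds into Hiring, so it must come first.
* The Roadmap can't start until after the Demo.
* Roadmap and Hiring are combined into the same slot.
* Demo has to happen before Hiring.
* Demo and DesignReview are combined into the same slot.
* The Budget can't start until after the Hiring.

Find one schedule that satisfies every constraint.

DesignReview=8am, Hiring=9am, Budget=10am, Demo=8am, Roadmap=9am

Checking: Demo(8am) before Hiring(9am); DesignReview(8am) before Roadmap(9am); Hiring(9am) before Budget(10am); DesignReview(8am) before Hiring(9am); DesignReview(8am) before Budget(10am); Demo(8am) before Roadmap(9am); Demo = DesignReview = 8am; Roadmap = Hiring = 9am; max 2 per slot (cap 2).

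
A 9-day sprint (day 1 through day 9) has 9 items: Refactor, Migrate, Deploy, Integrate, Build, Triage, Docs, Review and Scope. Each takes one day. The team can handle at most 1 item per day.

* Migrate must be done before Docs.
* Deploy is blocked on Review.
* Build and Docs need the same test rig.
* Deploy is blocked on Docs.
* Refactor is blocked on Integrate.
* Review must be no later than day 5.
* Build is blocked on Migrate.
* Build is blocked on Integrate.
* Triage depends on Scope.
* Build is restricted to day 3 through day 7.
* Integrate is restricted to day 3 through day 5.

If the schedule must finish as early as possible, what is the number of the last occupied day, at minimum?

day 9

The precedence chain requires at least 3 distinct days.
With at most 1 per day and 9 work items, at least 9 days are needed.
Propagating the time windows through the other constraints, Refactor can't land before day 4, so the schedule must run through at least day 4.
9 works (last occupied day: day 9): for example Triage=day 9; Deploy=day 6; Review=day 1; Migrate=day 2; Docs=day 5; Scope=day 8; Integrate=day 3; Refactor=day 7; Build=day 4.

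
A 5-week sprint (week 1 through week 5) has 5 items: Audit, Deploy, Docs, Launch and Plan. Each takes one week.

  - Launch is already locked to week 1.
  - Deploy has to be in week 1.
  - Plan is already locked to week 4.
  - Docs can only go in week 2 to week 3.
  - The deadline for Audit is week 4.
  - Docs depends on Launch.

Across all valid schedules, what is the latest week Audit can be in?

week 4

Audit's own window allows nothing later than week 4.
Audit at week 4 is achievable: Deploy in week 1; Audit in week 4; Plan in week 4; Docs in week 2; Launch in week 1.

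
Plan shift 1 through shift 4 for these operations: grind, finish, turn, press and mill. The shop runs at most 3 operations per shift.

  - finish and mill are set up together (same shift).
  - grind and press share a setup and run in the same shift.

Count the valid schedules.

Splitting on grind: it can be shift 1 (12), shift 2 (12), shift 3 (12), shift 4 (12). Listing each branch's schedules as (finish, turn, press, mill) by shift number:
grind=shift 1: (2,1,1,2) (2,2,1,2) (2,3,1,2) (2,4,1,2) (3,1,1,3) (3,2,1,3) (3,3,1,3) (3,4,1,3) (4,1,1,4) (4,2,1,4) (4,3,1,4) (4,4,1,4) — 12.
grind=shift 2: (1,1,2,1) (1,2,2,1) (1,3,2,1) (1,4,2,1) (3,1,2,3) (3,2,2,3) (3,3,2,3) (3,4,2,3) (4,1,2,4) (4,2,2,4) (4,3,2,4) (4,4,2,4) — 12.
grind=shift 3: (1,1,3,1) (1,2,3,1) (1,3,3,1) (1,4,3,1) (2,1,3,2) (2,2,3,2) (2,3,3,2) (2,4,3,2) (4,1,3,4) (4,2,3,4) (4,3,3,4) (4,4,3,4) — 12.
grind=shift 4: (1,1,4,1) (1,2,4,1) (1,3,4,1) (1,4,4,1) (2,1,4,2) (2,2,4,2) (2,3,4,2) (2,4,4,2) (3,1,4,3) (3,2,4,3) (3,3,4,3) (3,4,4,3) — 12.
Summing: 12 + 12 + 12 + 12 = 48.

48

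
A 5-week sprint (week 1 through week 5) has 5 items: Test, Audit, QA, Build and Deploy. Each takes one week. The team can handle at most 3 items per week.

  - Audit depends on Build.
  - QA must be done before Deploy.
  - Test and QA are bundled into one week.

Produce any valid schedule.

Build=week 1; Audit=week 2; Test=week 1; Deploy=week 2; QA=week 1

Checking: QA(week 1) before Deploy(week 2); Build(week 1) before Audit(week 2); Test = QA = week 1; max 3 per week (cap 3).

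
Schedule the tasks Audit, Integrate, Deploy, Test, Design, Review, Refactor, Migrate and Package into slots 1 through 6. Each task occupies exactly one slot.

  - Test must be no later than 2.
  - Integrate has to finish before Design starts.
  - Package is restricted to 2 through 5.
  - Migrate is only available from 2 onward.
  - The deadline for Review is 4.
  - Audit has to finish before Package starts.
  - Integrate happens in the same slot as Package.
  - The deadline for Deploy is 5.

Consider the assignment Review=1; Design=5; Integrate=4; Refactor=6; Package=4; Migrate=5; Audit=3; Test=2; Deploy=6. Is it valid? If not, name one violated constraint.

Invalid. The deadline for Deploy is 5.

Audit has to finish before Package starts — holds.
Package is restricted to 2 through 5 — holds.
Migrate is only available from 2 onward — holds.
Integrate has to finish before Design starts — holds.
Integrate happens in the same slot as Package — holds.
The deadline for Review is 4 — holds.
Test must be no later than 2 — holds.
The deadline for Deploy is 5 — violated.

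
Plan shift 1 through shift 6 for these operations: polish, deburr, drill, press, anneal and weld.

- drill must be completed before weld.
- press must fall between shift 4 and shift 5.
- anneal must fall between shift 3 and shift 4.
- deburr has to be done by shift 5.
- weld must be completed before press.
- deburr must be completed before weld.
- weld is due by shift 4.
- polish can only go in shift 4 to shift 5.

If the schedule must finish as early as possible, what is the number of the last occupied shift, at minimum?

4

The precedence chain requires at least 3 distinct shifts.
polish can't be placed before shift 4, so the schedule must run through at least shift 4.
4 works (last occupied shift: shift 4): for example polish=shift 4; deburr=shift 1; drill=shift 1; weld=shift 2; anneal=shift 3; press=shift 4.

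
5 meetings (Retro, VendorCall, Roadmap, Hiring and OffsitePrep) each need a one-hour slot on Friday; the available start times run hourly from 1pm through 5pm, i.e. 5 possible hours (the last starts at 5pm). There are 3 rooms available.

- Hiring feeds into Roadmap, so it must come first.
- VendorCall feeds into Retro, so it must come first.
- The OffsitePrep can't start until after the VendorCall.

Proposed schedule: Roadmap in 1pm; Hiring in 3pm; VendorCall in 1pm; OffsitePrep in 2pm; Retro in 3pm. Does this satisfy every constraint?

No. Hiring feeds into Roadmap, so it must come first is not satisfied.

There are 3 rooms available — holds.
VendorCall feeds into Retro, so it must come first — holds.
Hiring feeds into Roadmap, so it must come first — violated.
The OffsitePrep can't start until after the VendorCall — holds.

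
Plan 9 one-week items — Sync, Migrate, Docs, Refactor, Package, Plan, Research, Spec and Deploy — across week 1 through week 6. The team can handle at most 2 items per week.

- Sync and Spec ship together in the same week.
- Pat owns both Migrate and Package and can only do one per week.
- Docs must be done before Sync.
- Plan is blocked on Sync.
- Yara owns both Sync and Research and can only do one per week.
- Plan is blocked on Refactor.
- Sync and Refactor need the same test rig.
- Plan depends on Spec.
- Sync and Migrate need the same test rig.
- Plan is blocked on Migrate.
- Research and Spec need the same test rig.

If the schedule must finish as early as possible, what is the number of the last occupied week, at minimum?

5

The precedence chain requires at least 3 distinct weeks.
With at most 2 per week and 9 tasks, at least 5 weeks are needed.
5 works (last occupied week: week 5): for example Refactor=week 3; Migrate=week 1; Package=week 3; Sync=week 2; Spec=week 2; Plan=week 4; Docs=week 1; Research=week 4; Deploy=week 5.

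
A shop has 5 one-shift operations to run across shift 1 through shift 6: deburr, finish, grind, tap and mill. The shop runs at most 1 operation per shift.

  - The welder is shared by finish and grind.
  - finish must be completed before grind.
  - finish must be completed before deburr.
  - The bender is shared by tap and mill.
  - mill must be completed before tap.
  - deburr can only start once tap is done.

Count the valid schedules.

Splitting on deburr: it can be shift 4 (6), shift 5 (18), shift 6 (30). Listing each branch's schedules as (finish, grind, tap, mill) by shift number:
deburr=shift 4: (1,5,3,2) (1,6,3,2) (2,5,3,1) (2,6,3,1) (3,5,2,1) (3,6,2,1) — 6.
deburr=shift 5: (1,2,4,3) (1,3,4,2) (1,4,3,2) (1,6,3,2) (1,6,4,2) (1,6,4,3) (2,3,4,1) (2,4,3,1) (2,6,3,1) (2,6,4,1) (2,6,4,3) (3,4,2,1) (3,6,2,1) (3,6,4,1) (3,6,4,2) (4,6,2,1) (4,6,3,1) (4,6,3,2) — 18.
deburr=shift 6: (1,2,4,3) (1,2,5,3) (1,2,5,4) (1,3,4,2) (1,3,5,2) (1,3,5,4) (1,4,3,2) (1,4,5,2) (1,4,5,3) (1,5,3,2) (1,5,4,2) (1,5,4,3) (2,3,4,1) (2,3,5,1) (2,3,5,4) (2,4,3,1) (2,4,5,1) (2,4,5,3) (2,5,3,1) (2,5,4,1) (2,5,4,3) (3,4,2,1) (3,4,5,1) (3,4,5,2) (3,5,2,1) (3,5,4,1) (3,5,4,2) (4,5,2,1) (4,5,3,1) (4,5,3,2) — 30.
Summing: 6 + 18 + 30 = 54.

54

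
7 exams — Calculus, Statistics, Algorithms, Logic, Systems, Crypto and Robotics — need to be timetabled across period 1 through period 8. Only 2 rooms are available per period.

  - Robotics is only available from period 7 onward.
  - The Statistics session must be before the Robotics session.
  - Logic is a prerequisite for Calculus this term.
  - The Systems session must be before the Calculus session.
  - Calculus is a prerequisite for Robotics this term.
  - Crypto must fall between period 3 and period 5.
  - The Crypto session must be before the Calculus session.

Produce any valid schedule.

Calculus -> period 4; Systems -> period 2; Statistics -> period 1; Logic -> period 1; Crypto -> period 3; Robotics -> period 7; Algorithms -> period 2

Checking: Statistics(period 1) before Robotics(period 7); Crypto(period 3) before Calculus(period 4); Logic(period 1) before Calculus(period 4); Systems(period 2) before Calculus(period 4); Calculus(period 4) before Robotics(period 7); Crypto=period 3 in [period 3,period 5]; Robotics=period 7 in [period 7,period 8]; max 2 per period (cap 2).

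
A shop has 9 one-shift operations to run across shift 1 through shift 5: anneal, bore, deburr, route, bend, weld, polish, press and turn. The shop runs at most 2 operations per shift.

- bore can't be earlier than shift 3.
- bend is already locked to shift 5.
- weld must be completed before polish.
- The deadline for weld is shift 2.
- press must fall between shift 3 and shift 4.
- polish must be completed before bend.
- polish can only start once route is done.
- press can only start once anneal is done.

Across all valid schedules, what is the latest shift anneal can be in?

shift 3

Downstream work caps anneal at shift 3.
anneal at shift 3 is achievable: polish in shift 2, route in shift 1, bend in shift 5, bore in shift 3, press in shift 4, weld in shift 1, turn in shift 4, anneal in shift 3, deburr in shift 2.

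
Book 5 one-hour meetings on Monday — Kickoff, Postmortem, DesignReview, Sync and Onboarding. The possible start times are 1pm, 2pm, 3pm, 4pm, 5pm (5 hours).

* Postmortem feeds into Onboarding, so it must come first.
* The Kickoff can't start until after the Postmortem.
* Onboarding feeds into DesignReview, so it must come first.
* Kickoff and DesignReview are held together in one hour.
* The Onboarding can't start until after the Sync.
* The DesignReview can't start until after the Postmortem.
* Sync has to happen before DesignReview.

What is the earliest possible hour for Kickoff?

3pm

Kickoff must be in the same hour as DesignReview, which can't be before 3pm, so Kickoff is at least 3pm.
Kickoff at 3pm is achievable: DesignReview -> 3pm; Postmortem -> 1pm; Kickoff -> 3pm; Sync -> 1pm; Onboarding -> 2pm.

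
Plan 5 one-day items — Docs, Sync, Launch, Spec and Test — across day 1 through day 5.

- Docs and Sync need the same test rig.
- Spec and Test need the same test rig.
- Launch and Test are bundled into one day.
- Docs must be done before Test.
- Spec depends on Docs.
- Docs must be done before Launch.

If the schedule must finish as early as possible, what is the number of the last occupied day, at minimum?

The precedence chain requires at least 2 distinct days.
Could 2 days be enough, i.e. nothing placed later than day 2? No: Launch must come after Docs (at day 1 or later) → {day 2}; Docs must come before Launch (at day 2 or earlier) → {day 1}; Spec must come after Docs (at day 1 or later) → {day 2}; Test must come after Docs (at day 1 or later) → {day 2}; Test can't share with Spec (day 2) → nothing is left.
So 2 days is not enough.
3 works (last occupied day: day 3): for example Spec -> day 3, Test -> day 2, Docs -> day 1, Launch -> day 2, Sync -> day 2.

day 3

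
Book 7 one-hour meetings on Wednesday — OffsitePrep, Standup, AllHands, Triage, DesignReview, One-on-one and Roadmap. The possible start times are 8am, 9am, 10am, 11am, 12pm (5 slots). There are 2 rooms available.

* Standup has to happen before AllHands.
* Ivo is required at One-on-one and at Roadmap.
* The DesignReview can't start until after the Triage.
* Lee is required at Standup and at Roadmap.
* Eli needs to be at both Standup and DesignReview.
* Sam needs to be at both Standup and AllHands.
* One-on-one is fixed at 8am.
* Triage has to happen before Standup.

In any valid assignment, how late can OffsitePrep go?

OffsitePrep at 12pm is achievable: Standup=9am; One-on-one=8am; Roadmap=11am; DesignReview=10am; AllHands=10am; OffsitePrep=12pm; Triage=8am.

12pm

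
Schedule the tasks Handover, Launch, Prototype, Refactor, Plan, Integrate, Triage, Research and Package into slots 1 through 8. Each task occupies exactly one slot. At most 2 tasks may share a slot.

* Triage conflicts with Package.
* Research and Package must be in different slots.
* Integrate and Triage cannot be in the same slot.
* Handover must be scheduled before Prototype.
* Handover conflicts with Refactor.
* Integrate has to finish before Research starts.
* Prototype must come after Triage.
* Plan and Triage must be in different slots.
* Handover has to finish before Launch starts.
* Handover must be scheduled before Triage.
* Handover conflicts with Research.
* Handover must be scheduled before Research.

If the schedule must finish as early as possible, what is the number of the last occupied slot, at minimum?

5

The precedence chain requires at least 3 distinct slots.
With at most 2 per slot and 9 tasks, at least 5 slots are needed.
5 works (last occupied slot: 5): for example Plan=4; Integrate=1; Handover=1; Prototype=3; Package=5; Launch=3; Refactor=4; Triage=2; Research=2.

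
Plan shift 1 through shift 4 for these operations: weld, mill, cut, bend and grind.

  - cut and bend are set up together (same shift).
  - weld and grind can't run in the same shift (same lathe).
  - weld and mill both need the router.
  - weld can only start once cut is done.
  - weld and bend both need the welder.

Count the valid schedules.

54

Splitting on weld: it can be shift 2 (9), shift 3 (18), shift 4 (27). Listing each branch's schedules as (mill, cut, bend, grind) by shift number:
weld=shift 2: (1,1,1,1) (1,1,1,3) (1,1,1,4) (3,1,1,1) (3,1,1,3) (3,1,1,4) (4,1,1,1) (4,1,1,3) (4,1,1,4) — 9.
weld=shift 3: (1,1,1,1) (1,1,1,2) (1,1,1,4) (1,2,2,1) (1,2,2,2) (1,2,2,4) (2,1,1,1) (2,1,1,2) (2,1,1,4) (2,2,2,1) (2,2,2,2) (2,2,2,4) (4,1,1,1) (4,1,1,2) (4,1,1,4) (4,2,2,1) (4,2,2,2) (4,2,2,4) — 18.
weld=shift 4: (1,1,1,1) (1,1,1,2) (1,1,1,3) (1,2,2,1) (1,2,2,2) (1,2,2,3) (1,3,3,1) (1,3,3,2) (1,3,3,3) (2,1,1,1) (2,1,1,2) (2,1,1,3) (2,2,2,1) (2,2,2,2) (2,2,2,3) (2,3,3,1) (2,3,3,2) (2,3,3,3) (3,1,1,1) (3,1,1,2) (3,1,1,3) (3,2,2,1) (3,2,2,2) (3,2,2,3) (3,3,3,1) (3,3,3,2) (3,3,3,3) — 27.
Summing: 9 + 18 + 27 = 54.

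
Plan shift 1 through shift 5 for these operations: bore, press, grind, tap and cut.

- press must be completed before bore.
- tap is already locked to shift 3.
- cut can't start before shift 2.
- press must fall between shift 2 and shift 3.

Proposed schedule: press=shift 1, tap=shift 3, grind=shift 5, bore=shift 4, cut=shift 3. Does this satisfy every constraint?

tap is already locked to shift 3 — holds.
cut can't start before shift 2 — holds.
press must fall between shift 2 and shift 3 — violated.
press must be completed before bore — holds.

No — it violates: press must fall between shift 2 and shift 3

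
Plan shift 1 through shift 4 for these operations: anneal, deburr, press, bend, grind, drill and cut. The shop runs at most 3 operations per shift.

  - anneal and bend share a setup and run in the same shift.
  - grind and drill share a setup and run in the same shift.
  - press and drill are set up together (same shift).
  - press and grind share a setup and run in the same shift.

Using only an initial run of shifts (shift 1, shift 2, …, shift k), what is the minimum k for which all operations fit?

With at most 3 per shift and 7 operations, at least 3 shifts are needed.
3 works (last occupied shift: shift 3): for example cut=shift 3; grind=shift 2; deburr=shift 1; press=shift 2; anneal=shift 1; drill=shift 2; bend=shift 1.

3 shifts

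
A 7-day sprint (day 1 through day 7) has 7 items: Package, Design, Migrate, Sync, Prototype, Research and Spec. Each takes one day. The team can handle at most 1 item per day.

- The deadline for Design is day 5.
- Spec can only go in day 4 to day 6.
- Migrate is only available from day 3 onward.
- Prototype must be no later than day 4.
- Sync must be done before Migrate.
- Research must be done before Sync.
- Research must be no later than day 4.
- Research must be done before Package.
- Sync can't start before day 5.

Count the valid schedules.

45

Splitting on Design: it can be day 1 (12), day 2 (12), day 3 (12), day 4 (6), day 5 (3). Listing each branch's schedules as (Package, Migrate, Sync, Prototype, Research, Spec) by day number:
Design=day 1: (3,7,5,4,2,6) (3,7,6,4,2,5) (4,7,5,2,3,6) (4,7,5,3,2,6) (4,7,6,2,3,5) (4,7,6,3,2,5) (5,7,6,2,3,4) (5,7,6,3,2,4) (6,7,5,2,3,4) (6,7,5,3,2,4) (7,6,5,2,3,4) (7,6,5,3,2,4) — 12.
Design=day 2: (3,7,5,4,1,6) (3,7,6,4,1,5) (4,7,5,1,3,6) (4,7,5,3,1,6) (4,7,6,1,3,5) (4,7,6,3,1,5) (5,7,6,1,3,4) (5,7,6,3,1,4) (6,7,5,1,3,4) (6,7,5,3,1,4) (7,6,5,1,3,4) (7,6,5,3,1,4) — 12.
Design=day 3: (2,7,5,4,1,6) (2,7,6,4,1,5) (4,7,5,1,2,6) (4,7,5,2,1,6) (4,7,6,1,2,5) (4,7,6,2,1,5) (5,7,6,1,2,4) (5,7,6,2,1,4) (6,7,5,1,2,4) (6,7,5,2,1,4) (7,6,5,1,2,4) (7,6,5,2,1,4) — 12.
Design=day 4: (2,7,5,3,1,6) (2,7,6,3,1,5) (3,7,5,1,2,6) (3,7,5,2,1,6) (3,7,6,1,2,5) (3,7,6,2,1,5) — 6.
Design=day 5: (2,7,6,3,1,4) (3,7,6,1,2,4) (3,7,6,2,1,4) — 3.
Summing: 12 + 12 + 12 + 6 + 3 = 45.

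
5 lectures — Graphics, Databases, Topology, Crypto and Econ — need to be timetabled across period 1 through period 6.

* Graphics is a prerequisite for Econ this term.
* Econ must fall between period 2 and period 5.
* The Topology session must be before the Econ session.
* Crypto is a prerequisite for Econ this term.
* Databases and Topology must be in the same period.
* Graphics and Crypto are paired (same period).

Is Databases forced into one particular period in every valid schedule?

No

Databases can be period 1 (e.g. Crypto -> period 1, Databases -> period 1, Topology -> period 1, Econ -> period 2, Graphics -> period 1) or period 2 (e.g. Graphics -> period 1, Crypto -> period 1, Topology -> period 2, Econ -> period 3, Databases -> period 2).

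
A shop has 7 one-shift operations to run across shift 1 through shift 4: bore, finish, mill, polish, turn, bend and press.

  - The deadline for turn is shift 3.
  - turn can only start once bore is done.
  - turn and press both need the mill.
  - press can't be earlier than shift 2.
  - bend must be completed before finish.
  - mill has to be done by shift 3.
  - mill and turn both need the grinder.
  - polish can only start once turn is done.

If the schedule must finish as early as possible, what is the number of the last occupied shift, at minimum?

3

The precedence chain requires at least 3 distinct shifts.
3 works (last occupied shift: shift 3): for example finish -> shift 2, mill -> shift 1, polish -> shift 3, turn -> shift 2, press -> shift 3, bend -> shift 1, bore -> shift 1.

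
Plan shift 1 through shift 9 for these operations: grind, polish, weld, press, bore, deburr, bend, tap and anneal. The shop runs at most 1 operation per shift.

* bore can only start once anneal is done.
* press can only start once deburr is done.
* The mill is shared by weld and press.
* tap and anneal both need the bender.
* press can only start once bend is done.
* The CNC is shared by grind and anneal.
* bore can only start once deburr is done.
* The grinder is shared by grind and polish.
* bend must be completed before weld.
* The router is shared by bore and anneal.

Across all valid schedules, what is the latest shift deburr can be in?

shift 7

Downstream work caps deburr at shift 8.
deburr at shift 7 is achievable: polish=shift 5, anneal=shift 3, tap=shift 6, bend=shift 1, deburr=shift 7, press=shift 8, bore=shift 9, weld=shift 2, grind=shift 4.
Nothing later works — the conflict and capacity constraints rule out every shift after shift 7.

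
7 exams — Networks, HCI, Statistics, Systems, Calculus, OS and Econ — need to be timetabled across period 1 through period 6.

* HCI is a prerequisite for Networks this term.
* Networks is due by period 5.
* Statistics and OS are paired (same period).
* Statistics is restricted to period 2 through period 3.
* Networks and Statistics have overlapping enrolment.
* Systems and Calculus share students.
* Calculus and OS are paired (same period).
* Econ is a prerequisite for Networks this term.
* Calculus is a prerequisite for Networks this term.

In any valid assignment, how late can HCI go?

Downstream work caps HCI at period 4.
HCI at period 4 is achievable: OS in period 2; HCI in period 4; Networks in period 5; Systems in period 1; Econ in period 1; Calculus in period 2; Statistics in period 2.

period 4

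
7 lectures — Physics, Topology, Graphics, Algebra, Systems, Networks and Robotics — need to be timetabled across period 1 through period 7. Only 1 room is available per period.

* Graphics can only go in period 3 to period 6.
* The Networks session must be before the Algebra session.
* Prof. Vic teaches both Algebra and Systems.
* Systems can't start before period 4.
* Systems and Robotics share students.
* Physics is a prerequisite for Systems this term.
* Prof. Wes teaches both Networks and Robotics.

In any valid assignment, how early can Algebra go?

Precedence pushes Algebra to at least period 2.
Algebra at period 2 is achievable: Networks in period 1; Graphics in period 5; Physics in period 3; Robotics in period 7; Systems in period 4; Algebra in period 2; Topology in period 6.

period 2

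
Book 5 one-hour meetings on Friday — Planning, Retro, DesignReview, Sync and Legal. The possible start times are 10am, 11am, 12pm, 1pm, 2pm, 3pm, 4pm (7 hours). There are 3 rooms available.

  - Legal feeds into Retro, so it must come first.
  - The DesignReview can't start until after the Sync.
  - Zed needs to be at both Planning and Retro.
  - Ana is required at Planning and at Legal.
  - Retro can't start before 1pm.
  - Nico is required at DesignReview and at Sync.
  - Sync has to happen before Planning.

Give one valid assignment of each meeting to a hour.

Legal in 10am; Retro in 1pm; Sync in 10am; DesignReview in 11am; Planning in 11am

Checking: Legal(10am) before Retro(1pm); Sync(10am) before Planning(11am); Sync(10am) before DesignReview(11am); DesignReview(11am) != Sync(10am); Planning(11am) != Retro(1pm); Planning(11am) != Legal(10am); Retro=1pm in [1pm,4pm]; max 2 per hour (cap 3).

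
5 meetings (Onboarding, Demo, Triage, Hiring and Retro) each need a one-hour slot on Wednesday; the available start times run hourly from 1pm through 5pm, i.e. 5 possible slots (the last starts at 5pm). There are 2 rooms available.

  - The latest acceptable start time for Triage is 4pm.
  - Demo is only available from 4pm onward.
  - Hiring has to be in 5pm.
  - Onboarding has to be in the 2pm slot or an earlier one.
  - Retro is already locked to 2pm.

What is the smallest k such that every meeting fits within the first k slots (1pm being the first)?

5

With at most 2 per slot and 5 meetings, at least 3 slots are needed.
Hiring can't be placed before 5pm — that is slot 5 counting from 1pm — so the schedule must run through at least 5 slots.
5 works (last occupied slot: 5pm): for example Onboarding=1pm, Triage=1pm, Retro=2pm, Hiring=5pm, Demo=4pm.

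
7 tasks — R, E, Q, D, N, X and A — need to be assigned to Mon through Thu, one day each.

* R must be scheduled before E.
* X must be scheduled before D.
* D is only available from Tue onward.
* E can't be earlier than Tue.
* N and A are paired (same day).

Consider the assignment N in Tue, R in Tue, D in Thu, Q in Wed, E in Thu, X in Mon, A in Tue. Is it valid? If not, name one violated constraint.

X must be scheduled before D — holds.
D is only available from Tue onward — holds.
R must be scheduled before E — holds.
E can't be earlier than Tue — holds.
N and A are paired (same day) — holds.

Valid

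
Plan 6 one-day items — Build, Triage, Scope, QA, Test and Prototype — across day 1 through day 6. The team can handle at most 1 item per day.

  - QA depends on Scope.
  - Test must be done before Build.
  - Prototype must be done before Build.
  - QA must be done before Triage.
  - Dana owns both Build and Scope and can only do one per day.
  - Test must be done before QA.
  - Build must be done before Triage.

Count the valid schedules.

Splitting on Build: it can be day 3 (2), day 4 (6), day 5 (8). Listing each branch's schedules as (Triage, Scope, QA, Test, Prototype) by day number:
Build=day 3: (6,4,5,1,2) (6,4,5,2,1) — 2.
Build=day 4: (6,1,5,2,3) (6,1,5,3,2) (6,2,5,1,3) (6,2,5,3,1) (6,3,5,1,2) (6,3,5,2,1) — 6.
Build=day 5: (6,1,3,2,4) (6,1,4,2,3) (6,1,4,3,2) (6,2,3,1,4) (6,2,4,1,3) (6,2,4,3,1) (6,3,4,1,2) (6,3,4,2,1) — 8.
Summing: 2 + 6 + 8 = 16.

16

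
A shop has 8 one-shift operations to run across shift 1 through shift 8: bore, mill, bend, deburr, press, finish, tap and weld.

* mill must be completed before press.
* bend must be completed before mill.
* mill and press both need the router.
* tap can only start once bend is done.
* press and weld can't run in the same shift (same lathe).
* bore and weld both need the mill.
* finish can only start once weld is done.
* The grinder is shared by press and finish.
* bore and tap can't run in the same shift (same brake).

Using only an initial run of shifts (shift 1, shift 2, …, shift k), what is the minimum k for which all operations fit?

The precedence chain requires at least 3 distinct shifts.
3 works (last occupied shift: shift 3): for example bend=shift 1, finish=shift 2, bore=shift 3, tap=shift 2, deburr=shift 1, weld=shift 1, press=shift 3, mill=shift 2.

3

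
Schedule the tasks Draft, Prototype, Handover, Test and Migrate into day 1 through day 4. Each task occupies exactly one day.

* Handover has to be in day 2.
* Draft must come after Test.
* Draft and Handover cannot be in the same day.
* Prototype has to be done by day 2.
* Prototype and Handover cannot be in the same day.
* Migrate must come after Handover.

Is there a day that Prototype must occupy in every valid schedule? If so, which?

Prototype's window is day 1–day 2.
Handover is fixed at day 2, and Prototype can't share a day with Handover.
So Prototype must be day 1.

day 1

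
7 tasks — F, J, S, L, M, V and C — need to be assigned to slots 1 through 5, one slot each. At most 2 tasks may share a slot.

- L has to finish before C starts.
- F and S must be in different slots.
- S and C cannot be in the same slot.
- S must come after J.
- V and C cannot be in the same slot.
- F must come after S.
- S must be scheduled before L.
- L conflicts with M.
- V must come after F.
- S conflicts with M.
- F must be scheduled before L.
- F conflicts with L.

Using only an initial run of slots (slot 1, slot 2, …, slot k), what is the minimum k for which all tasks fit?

The precedence chain requires at least 5 distinct slots.
With at most 2 per slot and 7 tasks, at least 4 slots are needed.
5 works (last occupied slot: 5): for example S in 2, V in 4, L in 4, J in 1, M in 1, F in 3, C in 5.

5 slots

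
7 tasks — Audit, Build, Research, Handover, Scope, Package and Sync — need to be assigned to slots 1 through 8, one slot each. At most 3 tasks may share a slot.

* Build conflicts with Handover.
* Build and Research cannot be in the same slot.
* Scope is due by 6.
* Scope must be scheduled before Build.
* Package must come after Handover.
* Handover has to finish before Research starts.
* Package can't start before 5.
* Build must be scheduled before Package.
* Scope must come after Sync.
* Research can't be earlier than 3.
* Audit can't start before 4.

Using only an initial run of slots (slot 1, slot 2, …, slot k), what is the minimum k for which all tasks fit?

5 slots

The precedence chain requires at least 4 distinct slots.
With at most 3 per slot and 7 tasks, at least 3 slots are needed.
Package can't be placed before 5, so the schedule must run through at least slot 5.
5 works (last occupied slot: 5): for example Package in 5, Research in 3, Build in 4, Scope in 2, Sync in 1, Audit in 4, Handover in 1.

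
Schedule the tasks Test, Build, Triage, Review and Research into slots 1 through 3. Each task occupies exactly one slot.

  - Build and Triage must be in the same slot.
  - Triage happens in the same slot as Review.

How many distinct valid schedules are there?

Splitting on Test: it can be 1 (9), 2 (9), 3 (9). Listing each branch's schedules as (Build, Triage, Review, Research):
Test=1: (1,1,1,1) (1,1,1,2) (1,1,1,3) (2,2,2,1) (2,2,2,2) (2,2,2,3) (3,3,3,1) (3,3,3,2) (3,3,3,3) — 9.
Test=2: (1,1,1,1) (1,1,1,2) (1,1,1,3) (2,2,2,1) (2,2,2,2) (2,2,2,3) (3,3,3,1) (3,3,3,2) (3,3,3,3) — 9.
Test=3: (1,1,1,1) (1,1,1,2) (1,1,1,3) (2,2,2,1) (2,2,2,2) (2,2,2,3) (3,3,3,1) (3,3,3,2) (3,3,3,3) — 9.
Summing: 9 + 9 + 9 = 27.

27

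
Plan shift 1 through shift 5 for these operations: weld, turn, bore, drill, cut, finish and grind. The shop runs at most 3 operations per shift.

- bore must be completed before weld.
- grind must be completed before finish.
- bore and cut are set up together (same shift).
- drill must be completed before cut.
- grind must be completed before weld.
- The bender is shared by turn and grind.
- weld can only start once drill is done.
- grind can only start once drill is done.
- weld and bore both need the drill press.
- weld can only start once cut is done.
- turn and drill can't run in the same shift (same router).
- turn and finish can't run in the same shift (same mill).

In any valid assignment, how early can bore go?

shift 2

Bore must be in the same shift as cut, which can't be before shift 2, so bore is at least shift 2; downstream work caps bore at shift 4.
bore at shift 2 is achievable: turn in shift 4, drill in shift 1, weld in shift 3, cut in shift 2, grind in shift 2, bore in shift 2, finish in shift 3.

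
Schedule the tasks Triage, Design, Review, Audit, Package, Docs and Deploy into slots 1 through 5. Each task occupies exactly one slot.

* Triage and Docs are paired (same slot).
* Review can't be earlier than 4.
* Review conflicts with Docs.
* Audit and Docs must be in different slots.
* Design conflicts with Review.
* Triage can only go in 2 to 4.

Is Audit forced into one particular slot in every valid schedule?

Audit can be 1 (e.g. Review=4, Triage=2, Package=1, Design=1, Audit=1, Deploy=1, Docs=2) or 2 (e.g. Docs in 3; Audit in 2; Design in 1; Review in 4; Triage in 3; Package in 1; Deploy in 1).

No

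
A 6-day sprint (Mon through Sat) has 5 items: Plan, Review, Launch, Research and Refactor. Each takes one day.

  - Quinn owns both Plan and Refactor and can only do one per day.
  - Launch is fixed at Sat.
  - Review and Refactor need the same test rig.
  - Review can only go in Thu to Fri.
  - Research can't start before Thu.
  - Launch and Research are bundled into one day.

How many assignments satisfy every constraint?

50

Splitting on Review: it can be Thu (25), Fri (25). Listing each branch's schedules as (Plan, Launch, Research, Refactor):
Review=Thu: (Mon,Sat,Sat,Tue) (Mon,Sat,Sat,Wed) (Mon,Sat,Sat,Fri) (Mon,Sat,Sat,Sat) (Tue,Sat,Sat,Mon) (Tue,Sat,Sat,Wed) (Tue,Sat,Sat,Fri) (Tue,Sat,Sat,Sat) (Wed,Sat,Sat,Mon) (Wed,Sat,Sat,Tue) (Wed,Sat,Sat,Fri) (Wed,Sat,Sat,Sat) (Thu,Sat,Sat,Mon) (Thu,Sat,Sat,Tue) (Thu,Sat,Sat,Wed) (Thu,Sat,Sat,Fri) (Thu,Sat,Sat,Sat) (Fri,Sat,Sat,Mon) (Fri,Sat,Sat,Tue) (Fri,Sat,Sat,Wed) (Fri,Sat,Sat,Sat) (Sat,Sat,Sat,Mon) (Sat,Sat,Sat,Tue) (Sat,Sat,Sat,Wed) (Sat,Sat,Sat,Fri) — 25.
Review=Fri: (Mon,Sat,Sat,Tue) (Mon,Sat,Sat,Wed) (Mon,Sat,Sat,Thu) (Mon,Sat,Sat,Sat) (Tue,Sat,Sat,Mon) (Tue,Sat,Sat,Wed) (Tue,Sat,Sat,Thu) (Tue,Sat,Sat,Sat) (Wed,Sat,Sat,Mon) (Wed,Sat,Sat,Tue) (Wed,Sat,Sat,Thu) (Wed,Sat,Sat,Sat) (Thu,Sat,Sat,Mon) (Thu,Sat,Sat,Tue) (Thu,Sat,Sat,Wed) (Thu,Sat,Sat,Sat) (Fri,Sat,Sat,Mon) (Fri,Sat,Sat,Tue) (Fri,Sat,Sat,Wed) (Fri,Sat,Sat,Thu) (Fri,Sat,Sat,Sat) (Sat,Sat,Sat,Mon) (Sat,Sat,Sat,Tue) (Sat,Sat,Sat,Wed) (Sat,Sat,Sat,Thu) — 25.
Summing: 25 + 25 = 50.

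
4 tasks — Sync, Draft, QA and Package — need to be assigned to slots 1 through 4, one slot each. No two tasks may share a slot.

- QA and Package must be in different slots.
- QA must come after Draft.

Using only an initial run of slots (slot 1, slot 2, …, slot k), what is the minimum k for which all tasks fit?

4 slots

The precedence chain requires at least 2 distinct slots.
With at most 1 per slot and 4 tasks, at least 4 slots are needed.
4 works (last occupied slot: 4): for example Draft=1, Package=4, QA=2, Sync=3.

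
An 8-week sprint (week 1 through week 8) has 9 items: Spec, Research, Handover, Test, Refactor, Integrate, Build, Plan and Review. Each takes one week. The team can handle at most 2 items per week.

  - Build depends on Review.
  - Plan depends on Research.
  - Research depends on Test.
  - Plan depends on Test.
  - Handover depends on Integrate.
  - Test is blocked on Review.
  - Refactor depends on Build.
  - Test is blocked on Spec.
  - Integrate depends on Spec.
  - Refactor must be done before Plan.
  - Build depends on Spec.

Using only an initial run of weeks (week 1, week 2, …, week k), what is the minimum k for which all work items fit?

5 weeks

The precedence chain requires at least 4 distinct weeks.
With at most 2 per week and 9 work items, at least 5 weeks are needed.
5 works (last occupied week: week 5): for example Test -> week 2, Integrate -> week 4, Refactor -> week 3, Review -> week 1, Research -> week 3, Spec -> week 1, Handover -> week 5, Build -> week 2, Plan -> week 4.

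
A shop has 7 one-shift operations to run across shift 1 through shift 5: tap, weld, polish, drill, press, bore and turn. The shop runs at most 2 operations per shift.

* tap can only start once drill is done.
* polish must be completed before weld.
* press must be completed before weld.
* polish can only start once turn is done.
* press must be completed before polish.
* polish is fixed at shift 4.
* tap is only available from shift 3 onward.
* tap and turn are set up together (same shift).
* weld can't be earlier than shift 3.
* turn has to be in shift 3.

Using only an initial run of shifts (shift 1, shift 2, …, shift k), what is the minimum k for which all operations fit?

The precedence chain requires at least 4 distinct shifts.
With at most 2 per shift and 7 operations, at least 4 shifts are needed.
Propagating the time windows through the other constraints, weld can't land before shift 5, so the schedule must run through at least shift 5.
5 works (last occupied shift: shift 5): for example tap=shift 3, polish=shift 4, bore=shift 2, turn=shift 3, drill=shift 1, press=shift 1, weld=shift 5.

5 shifts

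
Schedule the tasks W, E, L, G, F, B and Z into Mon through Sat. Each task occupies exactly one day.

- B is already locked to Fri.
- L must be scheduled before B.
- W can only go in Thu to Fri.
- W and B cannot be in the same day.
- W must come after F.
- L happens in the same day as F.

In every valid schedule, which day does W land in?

W's window is Thu–Fri.
B is fixed at Fri, and W can't share a day with B.
So W must be Thu.

Thu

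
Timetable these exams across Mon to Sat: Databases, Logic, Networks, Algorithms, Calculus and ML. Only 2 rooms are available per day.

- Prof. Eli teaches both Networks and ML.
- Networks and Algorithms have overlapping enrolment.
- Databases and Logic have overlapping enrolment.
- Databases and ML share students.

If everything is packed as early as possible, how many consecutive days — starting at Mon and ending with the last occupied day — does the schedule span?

3

With at most 2 per day and 6 exams, at least 3 days are needed.
3 works (last occupied day: Wed): for example Algorithms=Tue; Networks=Mon; Logic=Tue; Databases=Mon; Calculus=Wed; ML=Wed.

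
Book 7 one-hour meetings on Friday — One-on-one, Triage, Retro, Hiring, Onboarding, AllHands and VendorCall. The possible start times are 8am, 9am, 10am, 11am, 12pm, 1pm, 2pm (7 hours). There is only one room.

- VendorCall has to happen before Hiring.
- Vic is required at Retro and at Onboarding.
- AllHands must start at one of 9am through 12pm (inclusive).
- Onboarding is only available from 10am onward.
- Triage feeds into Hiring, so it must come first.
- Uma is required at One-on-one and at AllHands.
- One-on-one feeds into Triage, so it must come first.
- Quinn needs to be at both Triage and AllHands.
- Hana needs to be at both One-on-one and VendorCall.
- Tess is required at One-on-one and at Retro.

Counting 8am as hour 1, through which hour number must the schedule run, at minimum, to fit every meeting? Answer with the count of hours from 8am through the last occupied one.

The precedence chain requires at least 3 distinct hours.
With at most 1 per hour and 7 meetings, at least 7 hours are needed.
7 works (last occupied hour: 2pm): for example AllHands -> 9am, Retro -> 2pm, One-on-one -> 8am, Onboarding -> 10am, VendorCall -> 12pm, Triage -> 11am, Hiring -> 1pm.

7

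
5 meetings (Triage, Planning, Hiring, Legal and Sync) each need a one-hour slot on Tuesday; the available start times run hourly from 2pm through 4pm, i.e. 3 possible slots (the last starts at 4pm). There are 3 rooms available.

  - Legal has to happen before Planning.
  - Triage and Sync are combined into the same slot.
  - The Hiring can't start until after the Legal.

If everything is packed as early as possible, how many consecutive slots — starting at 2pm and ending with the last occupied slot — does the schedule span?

2

The precedence chain requires at least 2 distinct slots.
With at most 3 per slot and 5 meetings, at least 2 slots are needed.
2 works (last occupied slot: 3pm): for example Hiring=3pm; Triage=2pm; Sync=2pm; Legal=2pm; Planning=3pm.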